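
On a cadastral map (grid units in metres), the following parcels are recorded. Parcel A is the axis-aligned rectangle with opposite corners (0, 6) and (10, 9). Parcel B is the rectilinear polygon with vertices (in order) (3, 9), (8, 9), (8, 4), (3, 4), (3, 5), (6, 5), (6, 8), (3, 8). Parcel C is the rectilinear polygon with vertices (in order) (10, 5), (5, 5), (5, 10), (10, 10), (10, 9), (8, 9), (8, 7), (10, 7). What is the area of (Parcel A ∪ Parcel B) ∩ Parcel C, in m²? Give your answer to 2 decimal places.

13.00

|Parcel A ∪ Parcel B| = 37.
|(Parcel A ∪ Parcel B) ∩ Parcel C| = 13.00.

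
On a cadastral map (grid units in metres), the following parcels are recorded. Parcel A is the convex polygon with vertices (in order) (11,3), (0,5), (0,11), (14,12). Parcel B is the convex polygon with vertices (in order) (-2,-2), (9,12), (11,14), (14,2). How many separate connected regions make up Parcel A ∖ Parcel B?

2

Parcel A ∖ Parcel B splits into 2 disjoint pieces (area 38.6704, area 5.1378).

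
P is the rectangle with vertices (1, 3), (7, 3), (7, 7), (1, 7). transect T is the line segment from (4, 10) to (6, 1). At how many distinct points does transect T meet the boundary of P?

The segment meets the boundary at (5.556,3), (4.667,7).

2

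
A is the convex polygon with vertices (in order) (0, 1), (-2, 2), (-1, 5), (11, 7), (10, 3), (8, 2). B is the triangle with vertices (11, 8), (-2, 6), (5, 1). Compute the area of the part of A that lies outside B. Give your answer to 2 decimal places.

24.23

|A| = 50.5, |A∩B| = 26.269.
|A ∖ B| = |A| − |A∩B| = 50.5 − 26.269 = 24.23.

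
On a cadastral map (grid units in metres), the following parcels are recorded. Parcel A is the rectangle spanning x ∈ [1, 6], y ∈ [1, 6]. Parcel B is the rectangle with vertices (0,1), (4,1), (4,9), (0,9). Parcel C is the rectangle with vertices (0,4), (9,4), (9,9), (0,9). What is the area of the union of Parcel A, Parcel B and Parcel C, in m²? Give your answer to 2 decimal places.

By inclusion–exclusion:
Individual areas: |Parcel A| = 25, |Parcel B| = 32, |Parcel C| = 45.
|Parcel A∩Parcel B|: x∈[1,4], y∈[1,6] → 3·5 = 15.
|Parcel A∩Parcel C|: x∈[1,6], y∈[4,6] → 5·2 = 10.
|Parcel B∩Parcel C|: x∈[0,4], y∈[4,9] → 4·5 = 20.
|Parcel A∩Parcel B∩Parcel C| = 6.
|Parcel A ∪ Parcel B ∪ Parcel C| = 102 − 45 + 6 = 63.00.

63.00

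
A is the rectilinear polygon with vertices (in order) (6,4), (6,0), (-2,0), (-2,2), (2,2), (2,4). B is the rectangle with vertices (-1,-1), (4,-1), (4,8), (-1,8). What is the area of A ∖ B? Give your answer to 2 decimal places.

10.00

|A| = 24, |A∩B| = 14.
|A ∖ B| = |A| − |A∩B| = 24 − 14 = 10.00.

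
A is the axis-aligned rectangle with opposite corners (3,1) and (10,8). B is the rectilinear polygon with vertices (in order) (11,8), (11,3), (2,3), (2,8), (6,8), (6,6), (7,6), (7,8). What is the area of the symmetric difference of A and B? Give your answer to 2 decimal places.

|A| = 49, |B| = 43, |A∩B| = 33.
|A △ B| = |A| + |B| − 2·|A∩B| = 49 + 43 − 66 = 26.00.

26.00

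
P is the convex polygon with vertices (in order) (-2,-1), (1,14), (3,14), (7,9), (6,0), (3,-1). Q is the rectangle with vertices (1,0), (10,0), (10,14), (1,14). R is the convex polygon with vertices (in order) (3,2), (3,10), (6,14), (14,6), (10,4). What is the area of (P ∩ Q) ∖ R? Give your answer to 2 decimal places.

|P ∩ Q| = 69.5.
|(P ∩ Q) ∩ R| = 30.6491.
|(P ∩ Q) ∖ R| = 69.5 − 30.6491 = 38.85.

38.85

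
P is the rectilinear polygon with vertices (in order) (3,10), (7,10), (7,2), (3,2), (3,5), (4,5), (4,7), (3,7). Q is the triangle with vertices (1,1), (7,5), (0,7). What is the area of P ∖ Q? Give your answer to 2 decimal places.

|P| = 30, |P∩Q| = 6.619.
|P ∖ Q| = |P| − |P∩Q| = 30 − 6.619 = 23.38.

23.38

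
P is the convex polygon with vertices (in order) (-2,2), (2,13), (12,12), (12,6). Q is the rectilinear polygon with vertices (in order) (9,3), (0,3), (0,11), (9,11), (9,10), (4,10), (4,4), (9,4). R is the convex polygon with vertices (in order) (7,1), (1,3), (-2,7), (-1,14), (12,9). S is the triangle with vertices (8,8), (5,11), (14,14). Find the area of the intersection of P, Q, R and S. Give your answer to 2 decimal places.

2.57

The intersection is the polygon with vertices (9,10.154), (9,10), (6,10), (5,11), (6.8,11).
By the shoelace formula its area is 2.57.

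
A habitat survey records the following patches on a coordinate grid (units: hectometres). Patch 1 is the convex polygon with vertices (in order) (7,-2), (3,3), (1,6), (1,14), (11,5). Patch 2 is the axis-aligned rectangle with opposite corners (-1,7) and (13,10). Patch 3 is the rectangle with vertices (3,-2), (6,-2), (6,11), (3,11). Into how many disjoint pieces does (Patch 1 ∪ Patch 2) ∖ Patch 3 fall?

(Patch 1 ∪ Patch 2) ∖ Patch 3 splits into 2 disjoint pieces (area 24, area 49.1528).

2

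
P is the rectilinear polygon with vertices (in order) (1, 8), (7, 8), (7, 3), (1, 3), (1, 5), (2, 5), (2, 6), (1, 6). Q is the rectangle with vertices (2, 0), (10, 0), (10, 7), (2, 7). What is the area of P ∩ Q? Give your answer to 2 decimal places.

The intersection is the polygon with vertices (7,3), (2,3), (2,5), (2,6), (2,7), (7,7).
By the shoelace formula its area is 20.00.

20.00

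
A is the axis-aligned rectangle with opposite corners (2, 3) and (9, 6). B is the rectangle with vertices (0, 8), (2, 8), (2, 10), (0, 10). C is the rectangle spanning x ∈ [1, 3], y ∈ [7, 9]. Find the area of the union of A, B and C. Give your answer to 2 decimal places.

By inclusion–exclusion:
Individual areas: |A| = 21, |B| = 4, |C| = 4.
|A∩B| = 0 (no overlap).
|A∩C| = 0 (no overlap).
|B∩C|: x∈[1,2], y∈[8,9] → 1·1 = 1.
|A∩B∩C| = 0.
|A ∪ B ∪ C| = 29 − 1 + 0 = 28.00.

28.00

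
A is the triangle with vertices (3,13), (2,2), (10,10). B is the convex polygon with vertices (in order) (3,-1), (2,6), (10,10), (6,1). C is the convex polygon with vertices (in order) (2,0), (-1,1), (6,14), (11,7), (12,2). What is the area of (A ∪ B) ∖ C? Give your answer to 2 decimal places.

8.32

|A ∪ B| = 64.8175.
|(A ∪ B) ∩ C| = 56.4934.
|(A ∪ B) ∖ C| = 64.8175 − 56.4934 = 8.32.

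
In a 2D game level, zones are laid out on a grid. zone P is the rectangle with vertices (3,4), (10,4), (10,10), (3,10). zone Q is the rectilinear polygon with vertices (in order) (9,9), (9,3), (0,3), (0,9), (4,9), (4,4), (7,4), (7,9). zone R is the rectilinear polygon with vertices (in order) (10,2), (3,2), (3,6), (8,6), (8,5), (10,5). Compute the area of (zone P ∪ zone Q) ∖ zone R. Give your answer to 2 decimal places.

|zone P ∪ zone Q| = 66.
|(zone P ∪ zone Q) ∩ zone R| = 18.
|(zone P ∪ zone Q) ∖ zone R| = 66 − 18 = 48.00.

48.00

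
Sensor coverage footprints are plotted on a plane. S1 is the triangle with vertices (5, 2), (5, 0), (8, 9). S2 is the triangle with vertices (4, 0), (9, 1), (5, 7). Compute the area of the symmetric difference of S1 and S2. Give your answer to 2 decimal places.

|S1| = 3, |S2| = 17, |S1∩S2| = 2.1764.
|S1 △ S2| = |S1| + |S2| − 2·|S1∩S2| = 3 + 17 − 4.3529 = 15.65.

15.65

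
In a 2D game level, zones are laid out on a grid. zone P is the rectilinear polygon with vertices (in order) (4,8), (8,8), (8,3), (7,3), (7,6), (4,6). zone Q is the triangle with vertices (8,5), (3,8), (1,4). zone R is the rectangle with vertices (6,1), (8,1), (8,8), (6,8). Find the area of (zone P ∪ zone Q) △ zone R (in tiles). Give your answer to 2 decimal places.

|zone P ∪ zone Q| = 21.9952.
|(zone P ∪ zone Q) ∩ zone R| = 8.081.
|(zone P ∪ zone Q) △ zone R| = 21.9952 + 14 − 16.1619 = 19.83.

19.83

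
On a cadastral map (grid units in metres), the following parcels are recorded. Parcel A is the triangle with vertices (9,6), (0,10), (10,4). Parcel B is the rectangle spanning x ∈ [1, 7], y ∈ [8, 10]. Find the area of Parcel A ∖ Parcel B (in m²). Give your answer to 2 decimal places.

5.91

|Parcel A| = 7, |Parcel A∩Parcel B| = 1.0889.
|Parcel A ∖ Parcel B| = |Parcel A| − |Parcel A∩Parcel B| = 7 − 1.0889 = 5.91.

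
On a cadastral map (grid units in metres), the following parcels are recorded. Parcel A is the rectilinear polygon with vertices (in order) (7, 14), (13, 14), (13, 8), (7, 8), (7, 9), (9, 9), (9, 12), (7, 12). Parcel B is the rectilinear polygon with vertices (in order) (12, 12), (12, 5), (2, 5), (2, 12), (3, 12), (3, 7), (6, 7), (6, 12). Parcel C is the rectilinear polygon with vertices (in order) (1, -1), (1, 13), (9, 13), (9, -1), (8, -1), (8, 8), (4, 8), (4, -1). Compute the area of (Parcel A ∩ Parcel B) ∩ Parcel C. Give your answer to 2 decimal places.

|Parcel A ∩ Parcel B| = 14.
|(Parcel A ∩ Parcel B) ∩ Parcel C| = 2.00.

2.00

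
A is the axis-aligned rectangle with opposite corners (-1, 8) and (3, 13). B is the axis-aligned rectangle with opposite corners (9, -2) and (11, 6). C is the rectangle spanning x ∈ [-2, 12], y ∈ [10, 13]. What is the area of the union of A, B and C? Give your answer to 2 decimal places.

66.00

By inclusion–exclusion:
Individual areas: |A| = 20, |B| = 16, |C| = 42.
|A∩B| = 0 (no overlap).
|A∩C|: x∈[-1,3], y∈[10,13] → 4·3 = 12.
|B∩C| = 0 (no overlap).
|A∩B∩C| = 0.
|A ∪ B ∪ C| = 78 − 12 + 0 = 66.00.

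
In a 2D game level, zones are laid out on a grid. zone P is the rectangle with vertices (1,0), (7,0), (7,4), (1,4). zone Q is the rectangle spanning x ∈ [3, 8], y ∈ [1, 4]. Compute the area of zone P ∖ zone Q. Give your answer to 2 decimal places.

12.00

|zone P∩zone Q|: x∈[3,7], y∈[1,4] → 4·3 = 12.
|zone P| = 24.
|zone P ∖ zone Q| = |zone P| − |zone P∩zone Q| = 24 − 12 = 12.00.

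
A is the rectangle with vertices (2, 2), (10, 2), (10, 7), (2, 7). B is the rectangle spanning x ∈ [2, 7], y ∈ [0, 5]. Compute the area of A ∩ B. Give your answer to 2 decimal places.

15.00

|A∩B|: x∈[2,7], y∈[2,5] → 5·3 = 15.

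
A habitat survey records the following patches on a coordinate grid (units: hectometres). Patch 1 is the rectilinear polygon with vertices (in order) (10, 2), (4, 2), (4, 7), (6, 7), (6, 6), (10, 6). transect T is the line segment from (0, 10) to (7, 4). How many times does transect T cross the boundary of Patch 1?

The segment meets the boundary at (4,6.571).

1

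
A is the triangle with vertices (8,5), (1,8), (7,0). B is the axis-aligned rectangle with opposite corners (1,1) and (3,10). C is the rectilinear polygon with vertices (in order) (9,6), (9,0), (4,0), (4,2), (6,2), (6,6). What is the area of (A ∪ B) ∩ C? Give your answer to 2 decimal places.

The region (A ∪ B) ∩ C is the polygon with vertices (7,0), (5.5,2), (6,2), (6,5.857), (8,5).
By the shoelace formula its area is 7.86.

7.86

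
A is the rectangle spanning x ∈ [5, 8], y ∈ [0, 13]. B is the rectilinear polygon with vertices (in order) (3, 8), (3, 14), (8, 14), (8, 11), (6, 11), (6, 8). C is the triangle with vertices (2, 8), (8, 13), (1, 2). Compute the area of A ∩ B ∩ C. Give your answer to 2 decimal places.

The intersection is the polygon with vertices (6,11), (6,9.857), (5,8.286), (5,10.5), (8,13), (6.727,11).
By the shoelace formula its area is 2.91.

2.91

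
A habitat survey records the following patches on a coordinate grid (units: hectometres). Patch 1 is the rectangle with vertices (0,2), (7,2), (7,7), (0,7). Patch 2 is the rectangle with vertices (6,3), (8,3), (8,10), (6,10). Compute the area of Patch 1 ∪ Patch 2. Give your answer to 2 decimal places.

By inclusion–exclusion:
Individual areas: |Patch 1| = 35, |Patch 2| = 14.
|Patch 1∩Patch 2|: x∈[6,7], y∈[3,7] → 1·4 = 4.
|Patch 1 ∪ Patch 2| = 49 − 4 = 45.00.

45.00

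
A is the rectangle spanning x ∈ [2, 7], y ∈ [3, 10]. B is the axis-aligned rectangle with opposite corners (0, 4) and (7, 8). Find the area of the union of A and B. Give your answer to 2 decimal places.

43.00

By inclusion–exclusion:
Individual areas: |A| = 35, |B| = 28.
|A∩B|: x∈[2,7], y∈[4,8] → 5·4 = 20.
|A ∪ B| = 63 − 20 = 43.00.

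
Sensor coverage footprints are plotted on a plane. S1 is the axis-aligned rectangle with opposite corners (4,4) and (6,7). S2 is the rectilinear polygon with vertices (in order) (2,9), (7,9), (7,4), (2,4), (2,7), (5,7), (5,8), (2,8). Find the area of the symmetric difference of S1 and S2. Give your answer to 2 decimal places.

16.00

|S1| = 6, |S2| = 22, |S1∩S2| = 6.
|S1 △ S2| = |S1| + |S2| − 2·|S1∩S2| = 6 + 22 − 12 = 16.00.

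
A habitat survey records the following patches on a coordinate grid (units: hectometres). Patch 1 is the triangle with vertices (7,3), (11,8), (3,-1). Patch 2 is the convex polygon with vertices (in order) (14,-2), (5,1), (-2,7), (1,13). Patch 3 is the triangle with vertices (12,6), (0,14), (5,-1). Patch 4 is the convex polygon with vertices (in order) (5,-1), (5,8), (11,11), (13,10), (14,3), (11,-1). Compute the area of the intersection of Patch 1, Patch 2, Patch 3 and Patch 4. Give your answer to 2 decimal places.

1.26

The intersection is the polygon with vertices (8.131,4.772), (8.28,4.6), (7,3), (5,1), (5,1.25).
By the shoelace formula its area is 1.26.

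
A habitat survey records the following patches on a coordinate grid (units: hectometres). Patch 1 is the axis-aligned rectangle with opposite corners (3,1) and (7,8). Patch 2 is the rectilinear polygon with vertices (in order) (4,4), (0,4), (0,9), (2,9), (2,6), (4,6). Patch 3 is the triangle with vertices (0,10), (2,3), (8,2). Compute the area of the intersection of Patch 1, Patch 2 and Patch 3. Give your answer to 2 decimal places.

The intersection is the polygon with vertices (4,6), (4,4), (3,4), (3,6).
By the shoelace formula its area is 2.00.

2.00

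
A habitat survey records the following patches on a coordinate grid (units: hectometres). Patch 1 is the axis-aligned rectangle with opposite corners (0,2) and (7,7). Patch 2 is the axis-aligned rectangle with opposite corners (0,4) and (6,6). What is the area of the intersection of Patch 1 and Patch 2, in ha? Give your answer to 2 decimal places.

|Patch 1∩Patch 2|: x∈[0,6], y∈[4,6] → 6·2 = 12.

12.00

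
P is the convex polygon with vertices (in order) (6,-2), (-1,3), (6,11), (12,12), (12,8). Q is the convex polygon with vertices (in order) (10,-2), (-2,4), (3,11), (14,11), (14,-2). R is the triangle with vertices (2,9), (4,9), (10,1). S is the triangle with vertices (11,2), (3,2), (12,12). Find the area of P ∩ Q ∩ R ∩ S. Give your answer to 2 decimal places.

The intersection is the polygon with vertices (5.842,5.158), (6.409,5.788), (8.778,2.63), (8.625,2.375).
By the shoelace formula its area is 2.21.

2.21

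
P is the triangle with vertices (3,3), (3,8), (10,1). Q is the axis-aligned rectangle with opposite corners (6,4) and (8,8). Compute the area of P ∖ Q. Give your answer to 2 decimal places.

17.00

|P| = 17.5, |P∩Q| = 0.5.
|P ∖ Q| = |P| − |P∩Q| = 17.5 − 0.5 = 17.00.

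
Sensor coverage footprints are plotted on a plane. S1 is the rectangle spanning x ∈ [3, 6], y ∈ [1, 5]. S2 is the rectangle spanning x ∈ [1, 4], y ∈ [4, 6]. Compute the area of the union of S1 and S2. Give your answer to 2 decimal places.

17.00

By inclusion–exclusion:
Individual areas: |S1| = 12, |S2| = 6.
|S1∩S2|: x∈[3,4], y∈[4,5] → 1·1 = 1.
|S1 ∪ S2| = 18 − 1 = 17.00.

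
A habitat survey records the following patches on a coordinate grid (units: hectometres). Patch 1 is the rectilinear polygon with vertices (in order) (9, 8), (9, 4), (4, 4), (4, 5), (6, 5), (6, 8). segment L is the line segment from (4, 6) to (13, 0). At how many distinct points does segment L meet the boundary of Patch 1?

The segment meets the boundary at (5.5,5), (7,4).

2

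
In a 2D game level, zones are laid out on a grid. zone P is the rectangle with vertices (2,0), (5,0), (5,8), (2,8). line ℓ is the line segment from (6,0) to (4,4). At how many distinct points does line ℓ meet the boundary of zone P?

1

The segment meets the boundary at (5,2).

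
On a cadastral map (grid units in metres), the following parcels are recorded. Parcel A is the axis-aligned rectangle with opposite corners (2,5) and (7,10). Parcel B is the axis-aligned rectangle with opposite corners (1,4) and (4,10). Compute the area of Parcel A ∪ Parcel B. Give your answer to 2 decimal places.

33.00

By inclusion–exclusion:
Individual areas: |Parcel A| = 25, |Parcel B| = 18.
|Parcel A∩Parcel B|: x∈[2,4], y∈[5,10] → 2·5 = 10.
|Parcel A ∪ Parcel B| = 43 − 10 = 33.00.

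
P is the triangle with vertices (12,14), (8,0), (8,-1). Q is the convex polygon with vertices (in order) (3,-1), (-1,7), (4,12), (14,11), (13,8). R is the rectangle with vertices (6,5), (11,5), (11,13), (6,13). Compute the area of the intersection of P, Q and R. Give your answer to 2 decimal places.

0.65

The intersection is the polygon with vertices (9.6,5), (9.429,5), (11,10.5), (11,10.25).
By the shoelace formula its area is 0.65.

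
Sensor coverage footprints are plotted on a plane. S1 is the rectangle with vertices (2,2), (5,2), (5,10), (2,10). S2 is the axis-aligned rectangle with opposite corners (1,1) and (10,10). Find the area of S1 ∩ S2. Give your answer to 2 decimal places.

|S1∩S2|: x∈[2,5], y∈[2,10] → 3·8 = 24.

24.00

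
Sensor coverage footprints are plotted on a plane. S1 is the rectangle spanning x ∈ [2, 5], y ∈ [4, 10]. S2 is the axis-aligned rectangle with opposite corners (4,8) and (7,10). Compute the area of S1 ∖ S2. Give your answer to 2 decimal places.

|S1∩S2|: x∈[4,5], y∈[8,10] → 1·2 = 2.
|S1| = 18.
|S1 ∖ S2| = |S1| − |S1∩S2| = 18 − 2 = 16.00.

16.00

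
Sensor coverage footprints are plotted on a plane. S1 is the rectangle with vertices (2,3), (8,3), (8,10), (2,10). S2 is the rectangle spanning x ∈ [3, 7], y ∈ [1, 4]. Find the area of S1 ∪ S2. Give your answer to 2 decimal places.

50.00

By inclusion–exclusion:
Individual areas: |S1| = 42, |S2| = 12.
|S1∩S2|: x∈[3,7], y∈[3,4] → 4·1 = 4.
|S1 ∪ S2| = 54 − 4 = 50.00.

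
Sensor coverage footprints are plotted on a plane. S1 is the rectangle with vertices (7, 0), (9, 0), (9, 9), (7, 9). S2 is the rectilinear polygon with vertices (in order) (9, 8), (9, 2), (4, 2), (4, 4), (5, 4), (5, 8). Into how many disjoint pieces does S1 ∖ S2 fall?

S1 ∖ S2 splits into 2 disjoint pieces (area 4, area 2).

2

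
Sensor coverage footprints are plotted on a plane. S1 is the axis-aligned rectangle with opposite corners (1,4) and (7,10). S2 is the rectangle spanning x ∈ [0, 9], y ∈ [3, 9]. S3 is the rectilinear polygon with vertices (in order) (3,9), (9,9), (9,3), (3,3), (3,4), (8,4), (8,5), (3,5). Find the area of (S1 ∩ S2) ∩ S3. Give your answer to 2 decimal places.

|S1 ∩ S2| = 30.
|(S1 ∩ S2) ∩ S3| = 16.00.

16.00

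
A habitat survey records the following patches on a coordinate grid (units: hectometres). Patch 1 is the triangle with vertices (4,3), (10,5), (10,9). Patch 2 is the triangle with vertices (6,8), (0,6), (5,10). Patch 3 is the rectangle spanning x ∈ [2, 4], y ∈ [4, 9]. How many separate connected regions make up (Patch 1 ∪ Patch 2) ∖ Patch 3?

(Patch 1 ∪ Patch 2) ∖ Patch 3 splits into 3 disjoint pieces (area 12, area 0.9333, area 3.2917).

3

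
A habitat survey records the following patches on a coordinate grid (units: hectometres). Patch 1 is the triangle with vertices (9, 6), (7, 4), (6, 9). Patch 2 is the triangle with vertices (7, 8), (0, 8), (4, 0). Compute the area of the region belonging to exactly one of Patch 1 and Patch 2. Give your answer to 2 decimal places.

|Patch 1| = 6, |Patch 2| = 28, |Patch 1∩Patch 2| = 0.5565.
|Patch 1 △ Patch 2| = |Patch 1| + |Patch 2| − 2·|Patch 1∩Patch 2| = 6 + 28 − 1.113 = 32.89.

32.89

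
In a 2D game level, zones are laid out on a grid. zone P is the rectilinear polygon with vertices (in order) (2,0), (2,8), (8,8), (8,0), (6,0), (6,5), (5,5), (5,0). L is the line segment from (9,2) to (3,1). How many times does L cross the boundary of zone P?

3

The segment meets the boundary at (6,1.5), (8,1.833), (5,1.333).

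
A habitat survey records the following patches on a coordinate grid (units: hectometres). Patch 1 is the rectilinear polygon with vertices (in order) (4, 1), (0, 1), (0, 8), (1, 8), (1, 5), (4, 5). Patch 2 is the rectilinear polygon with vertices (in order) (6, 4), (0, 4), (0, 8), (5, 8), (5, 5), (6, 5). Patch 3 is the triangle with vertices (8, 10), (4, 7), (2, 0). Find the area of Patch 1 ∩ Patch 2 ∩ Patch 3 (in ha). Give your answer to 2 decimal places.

0.71

The intersection is the polygon with vertices (4,5), (4,4), (3.143,4), (3.429,5).
By the shoelace formula its area is 0.71.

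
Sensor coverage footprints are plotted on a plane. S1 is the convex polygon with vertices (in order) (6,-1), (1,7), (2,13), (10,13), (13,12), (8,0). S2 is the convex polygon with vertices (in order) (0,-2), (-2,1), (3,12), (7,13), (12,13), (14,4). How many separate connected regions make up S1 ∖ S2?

S1 ∖ S2 splits into 3 disjoint pieces (area 4.1263, area 5.4474, area 0.5823).

3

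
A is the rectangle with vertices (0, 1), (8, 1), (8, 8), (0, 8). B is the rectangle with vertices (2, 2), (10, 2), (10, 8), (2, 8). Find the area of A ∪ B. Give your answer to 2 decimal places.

68.00

By inclusion–exclusion:
Individual areas: |A| = 56, |B| = 48.
|A∩B|: x∈[2,8], y∈[2,8] → 6·6 = 36.
|A ∪ B| = 104 − 36 = 68.00.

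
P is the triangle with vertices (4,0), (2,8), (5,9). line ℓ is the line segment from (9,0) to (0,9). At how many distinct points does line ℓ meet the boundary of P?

The segment meets the boundary at (2.333,6.667), (4.5,4.5).

2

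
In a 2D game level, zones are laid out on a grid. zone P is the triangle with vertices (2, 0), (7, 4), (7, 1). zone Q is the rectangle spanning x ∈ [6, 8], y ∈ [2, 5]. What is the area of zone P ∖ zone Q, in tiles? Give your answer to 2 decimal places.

5.90

|zone P| = 7.5, |zone P∩zone Q| = 1.6.
|zone P ∖ zone Q| = |zone P| − |zone P∩zone Q| = 7.5 − 1.6 = 5.90.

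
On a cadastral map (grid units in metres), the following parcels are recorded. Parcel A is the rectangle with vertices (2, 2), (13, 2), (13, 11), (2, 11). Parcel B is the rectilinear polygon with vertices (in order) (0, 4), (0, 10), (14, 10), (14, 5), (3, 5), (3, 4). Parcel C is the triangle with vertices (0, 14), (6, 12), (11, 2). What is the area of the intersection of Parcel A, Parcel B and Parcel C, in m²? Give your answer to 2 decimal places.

11.46

The intersection is the polygon with vertices (8.25,5), (3.667,10), (7,10), (9.5,5).
By the shoelace formula its area is 11.46.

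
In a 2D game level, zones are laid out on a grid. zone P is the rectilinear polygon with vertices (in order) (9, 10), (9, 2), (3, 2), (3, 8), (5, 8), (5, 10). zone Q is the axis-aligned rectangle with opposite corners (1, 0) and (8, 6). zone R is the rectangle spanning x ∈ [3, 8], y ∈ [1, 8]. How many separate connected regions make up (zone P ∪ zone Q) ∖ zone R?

(zone P ∪ zone Q) ∖ zone R splits into 2 disjoint pieces (area 14, area 17).

2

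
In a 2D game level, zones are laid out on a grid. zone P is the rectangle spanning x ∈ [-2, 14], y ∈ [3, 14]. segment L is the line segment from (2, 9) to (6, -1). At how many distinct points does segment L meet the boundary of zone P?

1

The segment meets the boundary at (4.4,3).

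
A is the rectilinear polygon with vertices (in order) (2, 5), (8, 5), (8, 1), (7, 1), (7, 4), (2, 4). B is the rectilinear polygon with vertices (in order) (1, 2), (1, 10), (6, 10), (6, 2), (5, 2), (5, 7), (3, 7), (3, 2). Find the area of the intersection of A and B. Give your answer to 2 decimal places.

2.00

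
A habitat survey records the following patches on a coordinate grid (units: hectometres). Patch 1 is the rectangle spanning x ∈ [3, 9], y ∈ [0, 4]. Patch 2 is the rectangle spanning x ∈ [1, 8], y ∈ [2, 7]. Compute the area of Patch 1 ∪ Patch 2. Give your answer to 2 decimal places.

49.00

By inclusion–exclusion:
Individual areas: |Patch 1| = 24, |Patch 2| = 35.
|Patch 1∩Patch 2|: x∈[3,8], y∈[2,4] → 5·2 = 10.
|Patch 1 ∪ Patch 2| = 59 − 10 = 49.00.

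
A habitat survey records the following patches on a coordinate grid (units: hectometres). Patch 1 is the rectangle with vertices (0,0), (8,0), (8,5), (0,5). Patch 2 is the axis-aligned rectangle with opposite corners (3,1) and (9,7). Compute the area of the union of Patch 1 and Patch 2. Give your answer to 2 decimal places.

By inclusion–exclusion:
Individual areas: |Patch 1| = 40, |Patch 2| = 36.
|Patch 1∩Patch 2|: x∈[3,8], y∈[1,5] → 5·4 = 20.
|Patch 1 ∪ Patch 2| = 76 − 20 = 56.00.

56.00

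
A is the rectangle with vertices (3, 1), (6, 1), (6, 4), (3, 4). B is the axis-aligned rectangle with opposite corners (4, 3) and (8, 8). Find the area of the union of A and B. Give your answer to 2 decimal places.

By inclusion–exclusion:
Individual areas: |A| = 9, |B| = 20.
|A∩B|: x∈[4,6], y∈[3,4] → 2·1 = 2.
|A ∪ B| = 29 − 2 = 27.00.

27.00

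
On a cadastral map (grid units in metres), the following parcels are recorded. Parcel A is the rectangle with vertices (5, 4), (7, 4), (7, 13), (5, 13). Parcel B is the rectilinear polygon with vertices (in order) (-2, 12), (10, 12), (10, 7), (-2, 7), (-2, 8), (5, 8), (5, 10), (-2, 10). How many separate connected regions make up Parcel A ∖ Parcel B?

Parcel A ∖ Parcel B splits into 2 disjoint pieces (area 6, area 2).

2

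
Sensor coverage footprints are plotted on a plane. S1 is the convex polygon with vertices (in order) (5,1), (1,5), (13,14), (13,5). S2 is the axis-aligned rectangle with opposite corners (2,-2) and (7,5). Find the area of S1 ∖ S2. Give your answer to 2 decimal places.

|S1| = 78, |S1∩S2| = 14.5.
|S1 ∖ S2| = |S1| − |S1∩S2| = 78 − 14.5 = 63.50.

63.50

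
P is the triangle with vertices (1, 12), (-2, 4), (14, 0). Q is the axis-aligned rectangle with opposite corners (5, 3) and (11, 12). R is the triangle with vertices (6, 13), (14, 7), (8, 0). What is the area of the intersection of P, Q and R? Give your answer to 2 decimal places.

The intersection is the polygon with vertices (7.538,3), (7.007,6.455), (10.65,3.092), (10.571,3).
By the shoelace formula its area is 5.54.

5.54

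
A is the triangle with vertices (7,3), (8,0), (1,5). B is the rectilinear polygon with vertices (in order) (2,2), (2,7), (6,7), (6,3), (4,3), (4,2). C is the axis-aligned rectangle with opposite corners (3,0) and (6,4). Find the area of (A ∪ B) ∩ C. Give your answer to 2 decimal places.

5.71

The region (A ∪ B) ∩ C is the polygon with vertices (4,2.857), (4,2), (3,2), (3,4), (6,4), (6,3.333), (6,1.429).
By the shoelace formula its area is 5.71.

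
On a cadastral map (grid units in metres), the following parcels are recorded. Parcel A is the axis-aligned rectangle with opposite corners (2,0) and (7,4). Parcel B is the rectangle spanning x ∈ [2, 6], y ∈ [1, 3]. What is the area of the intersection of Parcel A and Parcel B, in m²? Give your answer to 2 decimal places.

|Parcel A∩Parcel B|: x∈[2,6], y∈[1,3] → 4·2 = 8.

8.00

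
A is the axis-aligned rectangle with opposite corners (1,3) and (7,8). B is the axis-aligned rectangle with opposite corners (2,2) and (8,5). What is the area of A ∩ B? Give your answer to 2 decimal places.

10.00

|A∩B|: x∈[2,7], y∈[3,5] → 5·2 = 10.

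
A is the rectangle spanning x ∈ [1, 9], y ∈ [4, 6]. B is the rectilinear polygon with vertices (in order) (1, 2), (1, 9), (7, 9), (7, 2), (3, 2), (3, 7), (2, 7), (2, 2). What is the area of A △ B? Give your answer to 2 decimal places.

|A| = 16, |B| = 37, |A∩B| = 10.
|A △ B| = |A| + |B| − 2·|A∩B| = 16 + 37 − 20 = 33.00.

33.00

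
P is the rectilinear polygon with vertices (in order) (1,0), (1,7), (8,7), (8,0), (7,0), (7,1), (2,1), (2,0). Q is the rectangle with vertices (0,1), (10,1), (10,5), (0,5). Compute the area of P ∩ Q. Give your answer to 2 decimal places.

The intersection is the polygon with vertices (1,5), (8,5), (8,1), (7,1), (2,1), (1,1).
By the shoelace formula its area is 28.00.

28.00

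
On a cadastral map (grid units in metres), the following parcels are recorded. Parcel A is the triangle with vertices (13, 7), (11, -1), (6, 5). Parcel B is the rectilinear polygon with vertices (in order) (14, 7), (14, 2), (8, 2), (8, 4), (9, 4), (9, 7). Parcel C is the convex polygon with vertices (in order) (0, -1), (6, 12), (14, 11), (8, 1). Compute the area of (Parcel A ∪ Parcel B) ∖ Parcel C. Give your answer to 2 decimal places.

|Parcel A ∪ Parcel B| = 36.5607.
|(Parcel A ∪ Parcel B) ∩ Parcel C| = 12.1892.
|(Parcel A ∪ Parcel B) ∖ Parcel C| = 36.5607 − 12.1892 = 24.37.

24.37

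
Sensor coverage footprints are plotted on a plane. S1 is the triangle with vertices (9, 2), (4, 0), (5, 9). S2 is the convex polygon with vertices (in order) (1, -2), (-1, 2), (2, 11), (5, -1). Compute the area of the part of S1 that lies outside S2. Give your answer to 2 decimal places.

20.82

|S1| = 21.5, |S1∩S2| = 0.6766.
|S1 ∖ S2| = |S1| − |S1∩S2| = 21.5 − 0.6766 = 20.82.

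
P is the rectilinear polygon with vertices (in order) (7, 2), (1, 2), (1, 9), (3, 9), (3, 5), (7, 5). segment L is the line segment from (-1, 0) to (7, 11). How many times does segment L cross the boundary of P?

The segment meets the boundary at (3,5.5), (1,2.75).

2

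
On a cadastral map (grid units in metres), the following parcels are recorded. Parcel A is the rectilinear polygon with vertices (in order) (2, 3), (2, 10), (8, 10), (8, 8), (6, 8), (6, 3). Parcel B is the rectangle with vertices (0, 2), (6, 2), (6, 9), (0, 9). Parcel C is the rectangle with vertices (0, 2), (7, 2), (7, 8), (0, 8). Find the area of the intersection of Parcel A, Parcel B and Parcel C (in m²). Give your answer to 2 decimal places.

20.00

The intersection is the polygon with vertices (6,3), (2,3), (2,8), (6,8).
By the shoelace formula its area is 20.00.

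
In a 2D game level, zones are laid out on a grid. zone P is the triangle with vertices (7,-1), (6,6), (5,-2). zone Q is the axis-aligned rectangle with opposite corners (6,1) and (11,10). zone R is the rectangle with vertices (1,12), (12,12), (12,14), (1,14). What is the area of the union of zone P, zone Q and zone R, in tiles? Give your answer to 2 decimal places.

72.71

By inclusion–exclusion:
Individual areas: |zone P| = 7.5, |zone Q| = 45, |zone R| = 22.
|zone P∩zone Q| = 1.7857.
|zone P∩zone R| = 0.
|zone Q∩zone R| = 0 (no overlap).
|zone P∩zone Q∩zone R| = 0.
|zone P ∪ zone Q ∪ zone R| = 74.5 − 1.7857 + 0 = 72.71.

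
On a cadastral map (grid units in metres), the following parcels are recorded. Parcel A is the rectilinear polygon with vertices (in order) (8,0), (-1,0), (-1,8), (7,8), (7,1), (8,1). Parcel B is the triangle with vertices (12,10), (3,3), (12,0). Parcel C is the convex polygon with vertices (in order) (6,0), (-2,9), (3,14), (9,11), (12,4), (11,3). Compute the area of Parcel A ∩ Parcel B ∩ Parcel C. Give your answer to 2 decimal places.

The intersection is the polygon with vertices (3.474,2.842), (3.197,3.153), (7,6.111), (7,1.667).
By the shoelace formula its area is 8.84.

8.84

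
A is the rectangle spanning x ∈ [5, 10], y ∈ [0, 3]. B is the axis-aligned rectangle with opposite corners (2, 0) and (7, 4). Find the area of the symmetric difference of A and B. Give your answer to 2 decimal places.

23.00

|A∩B|: x∈[5,7], y∈[0,3] → 2·3 = 6.
|A △ B| = |A| + |B| − 2·|A∩B| = 15 + 20 − 12 = 23.00.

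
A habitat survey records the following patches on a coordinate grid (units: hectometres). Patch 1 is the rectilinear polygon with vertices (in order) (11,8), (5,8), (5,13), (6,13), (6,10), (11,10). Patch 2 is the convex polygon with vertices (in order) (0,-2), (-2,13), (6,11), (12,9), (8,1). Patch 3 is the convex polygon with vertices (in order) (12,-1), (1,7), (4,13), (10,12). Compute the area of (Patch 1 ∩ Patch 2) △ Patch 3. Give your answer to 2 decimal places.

|Patch 1 ∩ Patch 2| = 12.4583.
|(Patch 1 ∩ Patch 2) ∩ Patch 3| = 11.7477.
|(Patch 1 ∩ Patch 2) △ Patch 3| = 12.4583 + 83 − 23.4953 = 71.96.

71.96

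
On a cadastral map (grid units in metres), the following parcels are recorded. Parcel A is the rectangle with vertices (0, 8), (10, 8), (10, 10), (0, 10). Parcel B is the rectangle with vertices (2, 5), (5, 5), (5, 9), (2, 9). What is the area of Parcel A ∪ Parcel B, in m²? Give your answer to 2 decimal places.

29.00

By inclusion–exclusion:
Individual areas: |Parcel A| = 20, |Parcel B| = 12.
|Parcel A∩Parcel B|: x∈[2,5], y∈[8,9] → 3·1 = 3.
|Parcel A ∪ Parcel B| = 32 − 3 = 29.00.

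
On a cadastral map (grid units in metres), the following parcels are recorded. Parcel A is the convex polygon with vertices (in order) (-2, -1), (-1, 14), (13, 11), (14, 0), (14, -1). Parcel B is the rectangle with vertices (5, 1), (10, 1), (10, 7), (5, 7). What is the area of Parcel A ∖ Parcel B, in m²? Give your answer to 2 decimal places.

|Parcel A| = 203, |Parcel A∩Parcel B| = 30.
|Parcel A ∖ Parcel B| = |Parcel A| − |Parcel A∩Parcel B| = 203 − 30 = 173.00.

173.00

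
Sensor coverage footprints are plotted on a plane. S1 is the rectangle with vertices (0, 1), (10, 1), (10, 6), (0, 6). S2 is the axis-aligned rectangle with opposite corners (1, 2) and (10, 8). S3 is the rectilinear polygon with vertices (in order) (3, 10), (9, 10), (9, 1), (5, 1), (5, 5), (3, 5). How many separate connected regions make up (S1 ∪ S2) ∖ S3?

(S1 ∪ S2) ∖ S3 splits into 2 disjoint pieces (area 7, area 27).

2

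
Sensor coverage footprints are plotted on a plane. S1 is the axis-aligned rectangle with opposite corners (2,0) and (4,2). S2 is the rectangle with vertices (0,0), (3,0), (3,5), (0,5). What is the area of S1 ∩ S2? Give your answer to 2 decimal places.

2.00

|S1∩S2|: x∈[2,3], y∈[0,2] → 1·2 = 2.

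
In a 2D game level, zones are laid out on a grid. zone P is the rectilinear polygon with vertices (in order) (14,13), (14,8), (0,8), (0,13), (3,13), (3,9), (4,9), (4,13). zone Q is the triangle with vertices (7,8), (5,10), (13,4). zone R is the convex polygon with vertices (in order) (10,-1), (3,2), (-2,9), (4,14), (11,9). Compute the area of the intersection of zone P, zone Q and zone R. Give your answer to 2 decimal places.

The intersection is the polygon with vertices (5,10), (7.667,8), (7,8).
By the shoelace formula its area is 0.67.

0.67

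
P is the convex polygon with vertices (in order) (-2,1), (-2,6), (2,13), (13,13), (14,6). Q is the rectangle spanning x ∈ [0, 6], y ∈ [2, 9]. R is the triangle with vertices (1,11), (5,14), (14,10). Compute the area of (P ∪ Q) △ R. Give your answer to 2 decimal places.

|P ∪ Q| = 138.1.
|(P ∪ Q) ∩ R| = 19.6435.
|(P ∪ Q) △ R| = 138.1 + 21.5 − 39.2871 = 120.31.

120.31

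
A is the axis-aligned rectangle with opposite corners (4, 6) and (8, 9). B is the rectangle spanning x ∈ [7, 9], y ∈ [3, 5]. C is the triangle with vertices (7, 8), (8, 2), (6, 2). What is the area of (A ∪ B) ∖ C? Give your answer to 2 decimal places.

|A ∪ B| = 16.
|(A ∪ B) ∩ C| = 2.
|(A ∪ B) ∖ C| = 16 − 2 = 14.00.

14.00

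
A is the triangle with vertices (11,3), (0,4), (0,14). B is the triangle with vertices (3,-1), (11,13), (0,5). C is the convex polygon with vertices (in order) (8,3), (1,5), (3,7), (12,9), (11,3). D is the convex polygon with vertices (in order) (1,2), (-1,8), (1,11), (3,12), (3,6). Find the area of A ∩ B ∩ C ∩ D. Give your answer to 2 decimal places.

The intersection is the polygon with vertices (1,5), (3,7), (3,6), (2.312,4.625).
By the shoelace formula its area is 2.03.

2.03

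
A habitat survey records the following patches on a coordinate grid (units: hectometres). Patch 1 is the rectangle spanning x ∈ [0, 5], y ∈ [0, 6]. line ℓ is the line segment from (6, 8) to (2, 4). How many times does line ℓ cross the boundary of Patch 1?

1

The segment meets the boundary at (4,6).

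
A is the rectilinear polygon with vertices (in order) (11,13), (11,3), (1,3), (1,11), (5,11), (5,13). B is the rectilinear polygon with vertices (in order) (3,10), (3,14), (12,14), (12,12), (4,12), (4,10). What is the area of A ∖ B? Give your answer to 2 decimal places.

85.00

|A| = 92, |A∩B| = 7.
|A ∖ B| = |A| − |A∩B| = 92 − 7 = 85.00.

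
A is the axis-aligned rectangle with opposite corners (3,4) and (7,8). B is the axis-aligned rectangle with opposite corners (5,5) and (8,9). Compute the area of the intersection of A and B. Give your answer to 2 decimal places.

|A∩B|: x∈[5,7], y∈[5,8] → 2·3 = 6.

6.00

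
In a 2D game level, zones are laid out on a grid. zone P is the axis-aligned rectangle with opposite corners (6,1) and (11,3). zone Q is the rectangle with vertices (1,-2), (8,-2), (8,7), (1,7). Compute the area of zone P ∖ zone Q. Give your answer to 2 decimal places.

6.00

|zone P∩zone Q|: x∈[6,8], y∈[1,3] → 2·2 = 4.
|zone P| = 10.
|zone P ∖ zone Q| = |zone P| − |zone P∩zone Q| = 10 − 4 = 6.00.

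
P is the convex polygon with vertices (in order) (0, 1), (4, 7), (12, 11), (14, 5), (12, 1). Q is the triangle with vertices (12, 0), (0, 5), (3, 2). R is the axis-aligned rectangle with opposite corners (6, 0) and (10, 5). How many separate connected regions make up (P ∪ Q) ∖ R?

2

(P ∪ Q) ∖ R splits into 2 disjoint pieces (area 70.9739, area 0.3889).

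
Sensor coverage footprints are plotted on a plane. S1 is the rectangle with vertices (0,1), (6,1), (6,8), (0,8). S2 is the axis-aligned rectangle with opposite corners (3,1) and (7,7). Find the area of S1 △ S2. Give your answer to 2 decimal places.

30.00

|S1∩S2|: x∈[3,6], y∈[1,7] → 3·6 = 18.
|S1 △ S2| = |S1| + |S2| − 2·|S1∩S2| = 42 + 24 − 36 = 30.00.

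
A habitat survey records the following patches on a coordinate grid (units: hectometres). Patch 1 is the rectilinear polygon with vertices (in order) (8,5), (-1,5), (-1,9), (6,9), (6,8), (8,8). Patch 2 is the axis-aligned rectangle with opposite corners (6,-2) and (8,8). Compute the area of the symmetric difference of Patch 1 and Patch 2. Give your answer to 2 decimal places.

|Patch 1| = 34, |Patch 2| = 20, |Patch 1∩Patch 2| = 6.
|Patch 1 △ Patch 2| = |Patch 1| + |Patch 2| − 2·|Patch 1∩Patch 2| = 34 + 20 − 12 = 42.00.

42.00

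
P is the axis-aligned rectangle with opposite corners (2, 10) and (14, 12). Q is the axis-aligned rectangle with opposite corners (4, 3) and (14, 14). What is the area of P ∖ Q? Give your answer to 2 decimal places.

|P∩Q|: x∈[4,14], y∈[10,12] → 10·2 = 20.
|P| = 24.
|P ∖ Q| = |P| − |P∩Q| = 24 − 20 = 4.00.

4.00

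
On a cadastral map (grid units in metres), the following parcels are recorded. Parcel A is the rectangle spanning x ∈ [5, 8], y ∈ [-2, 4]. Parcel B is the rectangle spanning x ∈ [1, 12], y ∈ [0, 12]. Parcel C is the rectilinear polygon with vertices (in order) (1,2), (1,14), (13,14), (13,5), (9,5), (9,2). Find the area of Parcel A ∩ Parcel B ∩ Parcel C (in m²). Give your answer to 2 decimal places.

6.00

The intersection is the polygon with vertices (8,4), (8,2), (5,2), (5,4).
By the shoelace formula its area is 6.00.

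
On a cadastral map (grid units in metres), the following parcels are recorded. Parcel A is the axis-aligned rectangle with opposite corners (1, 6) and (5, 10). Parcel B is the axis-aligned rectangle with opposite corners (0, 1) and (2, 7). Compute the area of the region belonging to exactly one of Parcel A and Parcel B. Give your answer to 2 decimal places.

|Parcel A∩Parcel B|: x∈[1,2], y∈[6,7] → 1·1 = 1.
|Parcel A △ Parcel B| = |Parcel A| + |Parcel B| − 2·|Parcel A∩Parcel B| = 16 + 12 − 2 = 26.00.

26.00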